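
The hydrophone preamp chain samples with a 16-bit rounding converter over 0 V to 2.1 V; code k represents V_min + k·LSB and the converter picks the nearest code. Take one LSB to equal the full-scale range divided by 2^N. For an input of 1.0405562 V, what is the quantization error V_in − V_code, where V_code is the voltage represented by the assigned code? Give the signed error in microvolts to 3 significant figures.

+9.02 µV

V_FS = 2.1 V. LSB = 2.1 V / 2^16 ≈ 32.04 µV.
(V_in − V_min)/LSB = (1.0405562 − (0)) × 65536/2.1 = 32473.2815 → nearest code k = 32473.
V_code = V_min + k × range/2^16 = 0 + 32473 × 2.1/65536 = 1.0405471802 V.
e = 1.0405562 − (1.0405471802) = +9.02 µV.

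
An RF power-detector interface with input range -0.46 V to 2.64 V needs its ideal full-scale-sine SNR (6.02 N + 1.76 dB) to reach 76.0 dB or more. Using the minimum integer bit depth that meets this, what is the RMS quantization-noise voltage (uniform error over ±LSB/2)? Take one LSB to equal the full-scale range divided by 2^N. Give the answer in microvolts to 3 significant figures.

109 µV

Range = 2.64 − (-0.46) = 3.1 V.
6.02 N + 1.76 ≥ 76.0 gives N ≥ 12.332, so the minimum integer is 13.
LSB = 3.1 V / 2^13 = 378.42 µV.
σ_q = LSB/√12 = 378.42 µV/3.4641 = 109 µV.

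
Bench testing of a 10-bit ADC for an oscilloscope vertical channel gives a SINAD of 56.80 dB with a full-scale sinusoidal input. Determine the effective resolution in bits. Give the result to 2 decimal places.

(56.80 − 1.76) / 6.02 = 55.04/6.02 = 9.1429 effective bits.

9.14 bits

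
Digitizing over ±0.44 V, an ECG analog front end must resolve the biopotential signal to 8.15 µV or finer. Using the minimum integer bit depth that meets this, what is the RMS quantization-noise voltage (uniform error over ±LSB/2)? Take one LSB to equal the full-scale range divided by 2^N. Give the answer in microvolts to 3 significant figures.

1.94 µV

Range = 0.44 − (-0.44) = 0.88 V.
Required number of levels: 0.88/8.15 µV = 107980; smallest N with 2^N ≥ that is 17.
One LSB is 0.88 V / 131072 = 6.7139 µV.
RMS noise = LSB/√12 = 1.94 µV.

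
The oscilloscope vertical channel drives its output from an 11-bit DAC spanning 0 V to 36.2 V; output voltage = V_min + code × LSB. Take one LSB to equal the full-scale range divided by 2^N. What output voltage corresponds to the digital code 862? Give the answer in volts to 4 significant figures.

Full-scale range = 36.2 V. LSB = 36.2 V / 2^11.
V_out = V_min + code × LSB = 0 V + 862 × 36.2 V / 2048
      = 0 V + 15.2365 V = 15.2365 V.

15.24 V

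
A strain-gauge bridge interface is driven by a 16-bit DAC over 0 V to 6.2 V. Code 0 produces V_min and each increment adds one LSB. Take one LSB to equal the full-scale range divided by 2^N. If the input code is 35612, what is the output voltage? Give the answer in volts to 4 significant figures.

3.369 V

Span = 6.2 V. LSB = 6.2 V / 2^16.
V_out = 0 + 35612 × (6.2/65536) V
      = 0 V + 3.36906 V = 3.36906 V.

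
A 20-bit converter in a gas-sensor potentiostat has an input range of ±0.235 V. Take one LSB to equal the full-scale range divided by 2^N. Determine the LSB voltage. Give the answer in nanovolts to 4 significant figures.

448.2 nV

The full-scale span is 0.235 − (-0.235) = 0.47 V.
2^20 = 1048576 levels.
LSB = 0.47 V / 2^20 = 448.2 nV.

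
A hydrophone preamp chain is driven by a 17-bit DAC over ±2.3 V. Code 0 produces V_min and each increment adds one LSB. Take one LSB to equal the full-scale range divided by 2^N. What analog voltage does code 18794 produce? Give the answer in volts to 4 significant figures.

Full-scale range = 2.3 V − (-2.3 V) = 4.6 V. LSB = 4.6 V / 2^17.
V_out = V_min + code × LSB = -2.3 V + 18794 × 4.6 V / 131072
      = -2.3 + 0.659579 = -1.64042 V.

-1.640 V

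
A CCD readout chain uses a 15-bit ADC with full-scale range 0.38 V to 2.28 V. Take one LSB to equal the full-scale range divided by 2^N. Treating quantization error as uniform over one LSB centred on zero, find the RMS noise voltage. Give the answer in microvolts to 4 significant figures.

16.74 µV

Full-scale range = 2.28 V − (0.38 V) = 1.9 V.
LSB = 1.9 V ÷ 2^15 = 1.9/32768 V = 57.9834 µV.
σ_q = LSB/√12 = 57.9834 µV/3.4641 = 16.74 µV.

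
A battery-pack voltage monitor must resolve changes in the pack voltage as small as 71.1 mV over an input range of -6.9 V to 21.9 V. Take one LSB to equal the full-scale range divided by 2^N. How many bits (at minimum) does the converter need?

9 bits

Span: 21.9 V − (-6.9 V) = 28.8 V.
Required number of levels: 28.8/71.1 mV = 405.06; smallest N with 2^N ≥ that is 9.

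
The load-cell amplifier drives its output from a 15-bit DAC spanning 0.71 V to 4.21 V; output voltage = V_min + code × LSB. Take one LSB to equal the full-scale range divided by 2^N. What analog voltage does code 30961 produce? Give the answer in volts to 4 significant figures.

Full-scale range = 4.21 V − (0.71 V) = 3.5 V. LSB = 3.5 V / 2^15.
V_out = V_min + code × LSB = 0.71 V + 30961 × 3.5 V / 32768
      = 0.71 V + 3.30699 V = 4.01699 V.

4.017 V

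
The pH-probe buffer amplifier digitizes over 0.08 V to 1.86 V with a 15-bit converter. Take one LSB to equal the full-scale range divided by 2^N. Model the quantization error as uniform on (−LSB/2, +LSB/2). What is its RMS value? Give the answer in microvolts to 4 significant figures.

15.68 µV

Range = 1.86 − (0.08) = 1.78 V.
Step size = 1.78/32768 V = 54.3213 µV.
RMS of a uniform error over width LSB is LSB/√12 = 15.68 µV.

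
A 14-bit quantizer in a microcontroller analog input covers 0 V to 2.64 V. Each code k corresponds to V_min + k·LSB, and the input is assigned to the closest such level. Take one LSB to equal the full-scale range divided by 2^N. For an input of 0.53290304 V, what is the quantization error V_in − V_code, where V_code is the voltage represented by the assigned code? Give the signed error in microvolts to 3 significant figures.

+36.8 µV

Span = 2.64 V. LSB = 2.64 V / 2^14 ≈ 161.1 µV.
(V_in − V_min)/LSB = (0.53290304 − (0)) × 16384/2.64 = 3307.2286 → nearest code k = 3307.
Reconstructed level: 0 + 3307 × 2.64/16384 V = 0.53286621094 V.
Error = V_in − V_code = 0.53290304 − (0.53286621094) = +36.8 µV.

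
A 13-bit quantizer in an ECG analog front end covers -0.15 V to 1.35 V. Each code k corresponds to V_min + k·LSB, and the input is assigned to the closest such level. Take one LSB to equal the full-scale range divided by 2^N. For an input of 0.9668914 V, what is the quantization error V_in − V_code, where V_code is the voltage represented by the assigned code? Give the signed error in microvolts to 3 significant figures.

Range = 1.35 − (-0.15) = 1.5 V. LSB = 1.5 V / 2^13 ≈ 183.1 µV.
(0.9668914 − (-0.15)) / LSB = 1.1168914 × 8192/1.5 = 6099.7162. Nearest integer: k = 6100.
Reconstructed level: -0.15 + 6100 × 1.5/8192 V = 0.9669433594 V.
Error = V_in − V_code = 0.9668914 − (0.9669433594) = −52.0 µV.

−52.0 µV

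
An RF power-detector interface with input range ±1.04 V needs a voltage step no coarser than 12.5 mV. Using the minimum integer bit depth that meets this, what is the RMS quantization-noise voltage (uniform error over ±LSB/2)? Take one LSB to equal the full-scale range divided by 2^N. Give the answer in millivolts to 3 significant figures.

2.35 mV

Full-scale range = 1.04 V − (-1.04 V) = 2.08 V.
Levels needed ≥ 2.08/12.5 mV = 166.4. 2^8 = 256 suffices, so N_min = 8.
LSB = 2.08 V ÷ 2^8 = 2.08/256 V = 8.1250 mV.
V_rms = LSB/√12 = 2.35 mV.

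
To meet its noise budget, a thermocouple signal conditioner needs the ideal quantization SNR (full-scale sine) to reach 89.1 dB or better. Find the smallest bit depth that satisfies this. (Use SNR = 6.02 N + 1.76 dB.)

N ≥ (89.1 − 1.76)/6.02 = 14.508 → N_min = 15.

15 bits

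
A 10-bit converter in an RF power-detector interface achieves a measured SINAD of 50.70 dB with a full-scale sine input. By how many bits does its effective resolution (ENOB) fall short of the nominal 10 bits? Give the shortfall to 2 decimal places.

1.87 bits

Effective bits = (50.70 − 1.76)/6.02 = 8.1296.
10 − 8.1296 = 1.87 bits below nominal.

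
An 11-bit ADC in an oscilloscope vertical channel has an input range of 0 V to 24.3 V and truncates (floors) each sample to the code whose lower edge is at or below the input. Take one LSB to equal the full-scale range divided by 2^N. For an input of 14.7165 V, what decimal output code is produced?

1240

Range is 24.3 V. LSB = 24.3 V / 2^11 ≈ 11.87 mV.
V_in − V_min = 14.7165 − (0) = 14.7165 V.
Divide by LSB: 14.7165 × 2048/24.3 = 1240.3042.
Truncating gives code 1240.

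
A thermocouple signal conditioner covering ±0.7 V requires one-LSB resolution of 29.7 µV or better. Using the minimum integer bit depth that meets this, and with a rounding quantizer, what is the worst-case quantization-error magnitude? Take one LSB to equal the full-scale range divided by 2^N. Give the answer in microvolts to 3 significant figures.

10.7 µV

The full-scale span is 0.7 − (-0.7) = 1.4 V.
Levels needed ≥ 1.4/29.7 µV = 47140. 2^16 = 65536 suffices, so N_min = 16.
LSB = 1.4 V / 2^16 = 21.362 µV.
Half an LSB is 10.7 µV.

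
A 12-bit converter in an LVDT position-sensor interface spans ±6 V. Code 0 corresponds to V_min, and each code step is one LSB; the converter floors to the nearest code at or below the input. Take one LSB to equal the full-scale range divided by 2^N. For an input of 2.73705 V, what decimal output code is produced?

Span: 6 V − (-6 V) = 12 V. LSB = 12 V / 2^12 ≈ 2.930 mV.
code = ⌊(V_in − V_min)/LSB⌋ = ⌊(V_in − V_min) × 2^12 / range⌋
     = ⌊(2.73705 − (-6)) × 4096 / 12⌋ = ⌊8.73705 × 4096/12⌋
     = ⌊2982.246⌋ = 2982.

2982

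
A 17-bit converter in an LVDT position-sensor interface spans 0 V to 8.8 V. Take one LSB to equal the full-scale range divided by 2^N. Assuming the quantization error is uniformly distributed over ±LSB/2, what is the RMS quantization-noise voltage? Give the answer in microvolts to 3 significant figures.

V_FS = 8.8 V.
One LSB is 8.8 V / 131072 = 67.139 µV.
V_rms = LSB/√12 = 67.139 µV / √12 = 19.4 µV.

19.4 µV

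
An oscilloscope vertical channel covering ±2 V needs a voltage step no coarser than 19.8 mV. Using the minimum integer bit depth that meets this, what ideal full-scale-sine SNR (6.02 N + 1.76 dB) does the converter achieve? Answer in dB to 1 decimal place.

49.9 dB

Span: 2 V − (-2 V) = 4 V.
4 V / 19.8 mV = 202.0. Since 2^7 = 128 and 2^8 = 256, N = 8.
6.02(8) + 1.76 = 49.92 dB.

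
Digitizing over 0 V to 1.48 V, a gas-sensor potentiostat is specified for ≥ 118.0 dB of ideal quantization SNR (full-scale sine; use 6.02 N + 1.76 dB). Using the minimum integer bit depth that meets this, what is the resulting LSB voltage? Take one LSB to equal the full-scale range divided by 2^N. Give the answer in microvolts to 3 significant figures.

1.41 µV

Range is 1.48 V.
Solving 6.02 N ≥ 118.0 − 1.76: N ≥ 19.309. Round up → N = 20.
LSB = 1.48 V ÷ 2^20 = 1.48/1048576 V = 1.41 µV.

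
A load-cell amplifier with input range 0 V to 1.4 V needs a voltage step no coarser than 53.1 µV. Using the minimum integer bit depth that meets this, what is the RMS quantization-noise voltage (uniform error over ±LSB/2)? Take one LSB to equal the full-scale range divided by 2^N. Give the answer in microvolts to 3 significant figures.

12.3 µV

V_FS = 1.4 V.
Levels needed ≥ 1.4/53.1 µV = 26370. 2^15 = 32768 suffices, so N_min = 15.
LSB = 1.4 V / 2^15 = 42.725 µV.
σ_q = LSB/√12 = 42.725 µV/3.4641 = 12.3 µV.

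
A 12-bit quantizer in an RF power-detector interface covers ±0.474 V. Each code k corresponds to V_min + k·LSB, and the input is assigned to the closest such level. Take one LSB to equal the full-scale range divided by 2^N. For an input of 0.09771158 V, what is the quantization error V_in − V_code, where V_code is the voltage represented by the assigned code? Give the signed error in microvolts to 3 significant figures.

+41.7 µV

Full-scale range = 0.474 V − (-0.474 V) = 0.948 V. LSB = 0.948 V / 2^12 ≈ 231.4 µV.
(0.09771158 − (-0.474)) / LSB = 0.57171158 × 4096/0.948 = 2470.1800. Nearest integer: k = 2470.
V_code = -0.474 + (2470/4096) × 0.948 = 0.09766992188 V.
e = 0.09771158 − (0.09766992188) = +41.7 µV.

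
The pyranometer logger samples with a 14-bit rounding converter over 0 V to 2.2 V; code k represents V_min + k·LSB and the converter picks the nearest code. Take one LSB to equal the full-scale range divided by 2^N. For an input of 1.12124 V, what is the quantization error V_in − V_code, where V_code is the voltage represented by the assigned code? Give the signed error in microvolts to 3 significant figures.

Span = 2.2 V. LSB = 2.2 V / 2^14 ≈ 134.3 µV.
(1.12124 − (0)) / LSB = 1.12124 × 16384/2.2 = 8350.1801. Nearest integer: k = 8350.
Reconstructed level: 0 + 8350 × 2.2/16384 V = 1.1212158203 V.
V_in − V_code = 1.12124 − (1.1212158203) = +24.2 µV.

+24.2 µV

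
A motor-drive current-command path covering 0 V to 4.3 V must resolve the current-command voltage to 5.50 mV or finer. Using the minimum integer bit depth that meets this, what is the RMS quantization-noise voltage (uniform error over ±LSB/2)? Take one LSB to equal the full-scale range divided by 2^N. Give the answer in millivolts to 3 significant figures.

V_FS = 4.3 V.
Levels needed ≥ 4.3/5.50 mV = 781.8. 2^10 = 1024 suffices, so N_min = 10.
LSB = 4.3 V ÷ 2^10 = 4.3/1024 V = 4.1992 mV.
RMS noise = LSB/√12 = 1.21 mV.

1.21 mV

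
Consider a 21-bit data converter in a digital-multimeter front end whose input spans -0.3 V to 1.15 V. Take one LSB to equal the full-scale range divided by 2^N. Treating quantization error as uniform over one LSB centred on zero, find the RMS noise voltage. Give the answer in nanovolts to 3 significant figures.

200 nV

Span: 1.15 V − (-0.3 V) = 1.45 V.
LSB = 1.45 V / 2^21 = 0.69141 µV.
σ_q = LSB/√12 = 0.69141 µV/3.4641 = 200 nV.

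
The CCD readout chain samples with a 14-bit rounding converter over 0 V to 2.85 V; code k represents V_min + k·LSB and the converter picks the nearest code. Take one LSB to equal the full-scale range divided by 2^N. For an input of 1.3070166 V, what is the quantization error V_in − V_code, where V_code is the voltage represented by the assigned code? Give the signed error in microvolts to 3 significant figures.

−45.2 µV

Full-scale range = 2.85 V. LSB = 2.85 V / 2^14 ≈ 174.0 µV.
Position in LSBs: (1.3070166 − (0)) × 16384/2.85 = 7513.7403; rounding gives k = 7514.
Reconstructed level: 0 + 7514 × 2.85/16384 V = 1.3070617676 V.
e = 1.3070166 − (1.3070617676) = −45.2 µV.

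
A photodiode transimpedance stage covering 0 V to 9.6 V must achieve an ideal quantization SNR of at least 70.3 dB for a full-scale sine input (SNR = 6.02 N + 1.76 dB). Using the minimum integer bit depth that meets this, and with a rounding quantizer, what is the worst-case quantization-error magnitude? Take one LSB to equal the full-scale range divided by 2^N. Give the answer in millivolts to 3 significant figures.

Full-scale range = 9.6 V.
N ≥ (70.3 − 1.76)/6.02 = 11.385 → N_min = 12.
LSB = 9.6 V / 2^12 = 2.3438 mV.
Max error for round-to-nearest is LSB/2 = 1.17 mV.

1.17 mV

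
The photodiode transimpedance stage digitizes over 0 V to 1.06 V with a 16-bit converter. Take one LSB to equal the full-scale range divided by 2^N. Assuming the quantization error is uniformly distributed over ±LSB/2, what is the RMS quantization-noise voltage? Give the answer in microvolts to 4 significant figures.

Full-scale range = 1.06 V.
One LSB is 1.06 V / 65536 = 16.1743 µV.
RMS of a uniform error over width LSB is LSB/√12 = 4.669 µV.

4.669 µV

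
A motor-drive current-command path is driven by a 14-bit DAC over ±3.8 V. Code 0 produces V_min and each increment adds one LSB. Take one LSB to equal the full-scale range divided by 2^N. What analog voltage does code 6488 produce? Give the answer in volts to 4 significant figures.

-0.7904 V

Range = 3.8 − (-3.8) = 7.6 V. LSB = 7.6 V / 2^14.
V_out = -3.8 + 6488 × (7.6/16384) V
      = -3.8 V + 3.00957 V = -0.790430 V.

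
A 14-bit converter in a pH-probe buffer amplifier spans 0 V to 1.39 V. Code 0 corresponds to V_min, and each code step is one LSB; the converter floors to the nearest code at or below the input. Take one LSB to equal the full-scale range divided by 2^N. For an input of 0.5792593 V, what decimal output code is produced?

6827

Range is 1.39 V. LSB = 1.39 V / 2^14 ≈ 84.84 µV.
code = ⌊(V_in − V_min)/LSB⌋ = ⌊(V_in − V_min) × 2^14 / range⌋
     = ⌊(0.5792593 − (0)) × 16384 / 1.39⌋ = ⌊0.5792593 × 16384/1.39⌋
     = ⌊6827.759⌋ = 6827.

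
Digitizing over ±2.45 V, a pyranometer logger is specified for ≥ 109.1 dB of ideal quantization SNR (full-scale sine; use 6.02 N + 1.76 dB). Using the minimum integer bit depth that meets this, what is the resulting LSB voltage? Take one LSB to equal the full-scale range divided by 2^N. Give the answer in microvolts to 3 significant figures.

18.7 µV

Full-scale range = 2.45 V − (-2.45 V) = 4.9 V.
Solving 6.02 N ≥ 109.1 − 1.76: N ≥ 17.831. Round up → N = 18.
LSB = 4.9 V ÷ 2^18 = 4.9/262144 V = 18.7 µV.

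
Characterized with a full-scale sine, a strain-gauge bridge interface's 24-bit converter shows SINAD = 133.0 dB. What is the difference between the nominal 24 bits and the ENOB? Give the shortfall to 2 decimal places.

2.20 bits

N_eff = (133.0 − 1.76)/6.02 = 21.8007 bits.
Lost resolution: 24 − 21.8007 = 2.1993 bits.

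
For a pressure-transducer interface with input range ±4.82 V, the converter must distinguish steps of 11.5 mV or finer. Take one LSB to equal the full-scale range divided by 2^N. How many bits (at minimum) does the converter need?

Full-scale range = 4.82 V − (-4.82 V) = 9.64 V.
Required number of levels: 9.64/11.5 mV = 838.26; smallest N with 2^N ≥ that is 10.

10 bits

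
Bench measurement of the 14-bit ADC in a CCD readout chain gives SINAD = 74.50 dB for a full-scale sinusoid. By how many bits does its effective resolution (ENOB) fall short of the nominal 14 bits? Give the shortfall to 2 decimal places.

ENOB = (SINAD − 1.76)/6.02 = (74.50 − 1.76)/6.02 = 12.0831 bits.
Lost resolution: 14 − 12.0831 = 1.9169 bits.

1.92 bits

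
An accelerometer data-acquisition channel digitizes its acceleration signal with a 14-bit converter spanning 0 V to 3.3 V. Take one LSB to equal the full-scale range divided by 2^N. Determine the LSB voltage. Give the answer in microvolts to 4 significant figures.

201.4 µV

Full-scale range = 3.3 V.
There are 2^14 = 16384 steps.
One LSB is 3.3 V / 16384 = 201.4 µV.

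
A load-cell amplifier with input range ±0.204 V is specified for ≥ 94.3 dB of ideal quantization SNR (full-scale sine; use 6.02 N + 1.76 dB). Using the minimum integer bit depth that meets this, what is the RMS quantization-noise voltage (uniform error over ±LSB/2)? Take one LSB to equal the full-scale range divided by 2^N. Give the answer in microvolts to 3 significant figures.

1.80 µV

Range = 0.204 − (-0.204) = 0.408 V.
Required N = ⌈(94.3 − 1.76)/6.02⌉ = ⌈15.372⌉ = 16.
LSB = 0.408 V ÷ 2^16 = 0.408/65536 V = 6.2256 µV.
RMS noise = LSB/√12 = 1.80 µV.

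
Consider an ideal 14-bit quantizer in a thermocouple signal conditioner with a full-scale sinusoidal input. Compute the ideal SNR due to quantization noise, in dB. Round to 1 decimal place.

6.02(14) + 1.76 = 84.28 + 1.76 = 86.04 dB.

86.0 dB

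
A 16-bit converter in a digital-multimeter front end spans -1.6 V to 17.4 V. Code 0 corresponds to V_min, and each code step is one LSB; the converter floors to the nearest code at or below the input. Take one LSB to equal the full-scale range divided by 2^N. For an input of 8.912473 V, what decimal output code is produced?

Full-scale range = 17.4 V − (-1.6 V) = 19 V. LSB = 19 V / 2^16 ≈ 289.9 µV.
V_in − V_min = 8.912473 − (-1.6) = 10.512473 V.
Divide by LSB: 10.512473 × 65536/19 = 36260.2858.
Truncating gives code 36260.

36260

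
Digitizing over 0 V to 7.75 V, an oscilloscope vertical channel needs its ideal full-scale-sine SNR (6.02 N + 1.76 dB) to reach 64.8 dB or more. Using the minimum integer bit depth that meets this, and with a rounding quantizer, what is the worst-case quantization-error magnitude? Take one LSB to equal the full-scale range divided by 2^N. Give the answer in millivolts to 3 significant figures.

V_FS = 7.75 V.
6.02 N + 1.76 ≥ 64.8 gives N ≥ 10.472, so the minimum integer is 11.
LSB = 7.75 V ÷ 2^11 = 7.75/2048 V = 3.7842 mV.
Half an LSB is 1.89 mV.

1.89 mV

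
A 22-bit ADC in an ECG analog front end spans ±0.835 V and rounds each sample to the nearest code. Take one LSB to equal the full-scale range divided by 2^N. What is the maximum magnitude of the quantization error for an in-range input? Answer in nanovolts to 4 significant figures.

Span: 0.835 V − (-0.835 V) = 1.67 V.
LSB = 1.67 V ÷ 2^22 = 1.67/4194304 V = 398.159 nV.
A rounding quantizer has |error| ≤ LSB/2 = 199.1 nV.

199.1 nV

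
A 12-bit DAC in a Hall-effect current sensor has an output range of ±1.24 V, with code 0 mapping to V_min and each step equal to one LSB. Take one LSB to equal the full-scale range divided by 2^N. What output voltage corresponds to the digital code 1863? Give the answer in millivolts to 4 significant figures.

-112.0 mV

Range = 1.24 − (-1.24) = 2.48 V. LSB = 2.48 V / 2^12.
V_out = V_min + code × LSB = -1.24 V + 1863 × 2.48 V / 4096
      = -1.24 V + 1.12799 V = -0.112012 V.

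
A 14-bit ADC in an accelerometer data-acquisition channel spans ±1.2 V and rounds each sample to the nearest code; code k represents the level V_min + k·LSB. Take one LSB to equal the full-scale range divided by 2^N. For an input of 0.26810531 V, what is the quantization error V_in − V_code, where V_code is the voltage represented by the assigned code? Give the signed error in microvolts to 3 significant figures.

Span: 1.2 V − (-1.2 V) = 2.4 V. LSB = 2.4 V / 2^14 ≈ 146.5 µV.
(0.26810531 − (-1.2)) / LSB = 1.46810531 × 16384/2.4 = 10022.2656. Nearest integer: k = 10022.
V_code = V_min + k × range/2^14 = -1.2 + 10022 × 2.4/16384 = 0.26806640625 V.
V_in − V_code = 0.26810531 − (0.26806640625) = +38.9 µV.

+38.9 µV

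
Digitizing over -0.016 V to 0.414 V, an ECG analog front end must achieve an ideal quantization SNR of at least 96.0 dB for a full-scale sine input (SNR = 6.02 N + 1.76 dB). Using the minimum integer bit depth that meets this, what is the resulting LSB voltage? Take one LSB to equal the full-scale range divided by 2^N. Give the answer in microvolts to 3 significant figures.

Full-scale range = 0.414 V − (-0.016 V) = 0.43 V.
Required N = ⌈(96.0 − 1.76)/6.02⌉ = ⌈15.654⌉ = 16.
LSB = 0.43 V ÷ 2^16 = 0.43/65536 V = 6.56 µV.

6.56 µV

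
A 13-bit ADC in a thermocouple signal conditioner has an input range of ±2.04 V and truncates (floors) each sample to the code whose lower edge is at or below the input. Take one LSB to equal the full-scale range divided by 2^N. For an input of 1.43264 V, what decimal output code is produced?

6972

The full-scale span is 2.04 − (-2.04) = 4.08 V. LSB = 4.08 V / 2^13 ≈ 498.0 µV.
V_in − V_min = 1.43264 − (-2.04) = 3.47264 V.
Divide by LSB: 3.47264 × 8192/4.08 = 6972.5164.
Truncating gives code 6972.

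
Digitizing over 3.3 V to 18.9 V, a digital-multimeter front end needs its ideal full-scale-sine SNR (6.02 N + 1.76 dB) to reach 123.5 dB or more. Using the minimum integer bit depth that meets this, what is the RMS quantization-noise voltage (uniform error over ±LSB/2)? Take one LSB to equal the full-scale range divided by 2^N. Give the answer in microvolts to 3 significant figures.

Span: 18.9 V − (3.3 V) = 15.6 V.
Required N = ⌈(123.5 − 1.76)/6.02⌉ = ⌈20.223⌉ = 21.
LSB = 15.6 V ÷ 2^21 = 15.6/2097152 V = 7.4387 µV.
RMS noise = LSB/√12 = 2.15 µV.

2.15 µV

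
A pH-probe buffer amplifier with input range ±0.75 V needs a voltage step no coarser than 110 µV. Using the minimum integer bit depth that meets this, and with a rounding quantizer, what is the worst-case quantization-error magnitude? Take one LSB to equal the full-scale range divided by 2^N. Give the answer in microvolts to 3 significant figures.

45.8 µV

Range = 0.75 − (-0.75) = 1.5 V.
Levels needed ≥ 1.5/110 µV = 13640. 2^14 = 16384 suffices, so N_min = 14.
LSB = 1.5 V / 2^14 = 91.553 µV.
|e|_max = LSB/2 = 45.8 µV.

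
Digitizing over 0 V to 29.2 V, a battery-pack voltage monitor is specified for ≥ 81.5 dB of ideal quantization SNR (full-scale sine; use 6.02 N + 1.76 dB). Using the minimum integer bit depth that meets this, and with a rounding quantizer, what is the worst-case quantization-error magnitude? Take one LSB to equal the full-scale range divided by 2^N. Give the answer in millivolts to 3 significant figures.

0.891 mV

Span = 29.2 V.
N ≥ (81.5 − 1.76)/6.02 = 13.246 → N_min = 14.
LSB = 29.2 V / 2^14 = 1.7822 mV.
Half an LSB is 0.891 mV.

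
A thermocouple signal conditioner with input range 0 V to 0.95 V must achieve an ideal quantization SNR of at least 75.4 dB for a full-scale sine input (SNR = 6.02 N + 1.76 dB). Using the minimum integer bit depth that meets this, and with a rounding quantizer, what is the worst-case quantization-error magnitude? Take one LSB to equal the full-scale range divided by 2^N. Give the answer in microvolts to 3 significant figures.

V_FS = 0.95 V.
Required N = ⌈(75.4 − 1.76)/6.02⌉ = ⌈12.233⌉ = 13.
LSB = 0.95 V ÷ 2^13 = 0.95/8192 V = 115.97 µV.
Half an LSB is 58.0 µV.

58.0 µV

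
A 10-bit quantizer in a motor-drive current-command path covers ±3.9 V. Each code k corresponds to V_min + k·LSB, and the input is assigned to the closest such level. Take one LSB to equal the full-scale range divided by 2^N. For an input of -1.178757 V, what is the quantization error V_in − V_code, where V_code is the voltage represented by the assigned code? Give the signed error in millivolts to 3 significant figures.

Range = 3.9 − (-3.9) = 7.8 V. LSB = 7.8 V / 2^10 ≈ 7.617 mV.
(-1.178757 − (-3.9)) / LSB = 2.721243 × 1024/7.8 = 357.2504. Nearest integer: k = 357.
V_code = -3.9 + (357/1024) × 7.8 = -1.180664063 V.
e = -1.178757 − (-1.180664063) = +1.91 mV.

+1.91 mV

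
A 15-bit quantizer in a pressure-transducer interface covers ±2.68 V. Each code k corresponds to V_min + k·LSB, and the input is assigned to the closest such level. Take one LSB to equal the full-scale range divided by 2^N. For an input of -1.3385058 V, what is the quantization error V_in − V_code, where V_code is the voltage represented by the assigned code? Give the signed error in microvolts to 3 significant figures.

Span: 2.68 V − (-2.68 V) = 5.36 V. LSB = 5.36 V / 2^15 ≈ 163.6 µV.
(-1.3385058 − (-2.68)) / LSB = 1.3414942 × 32768/5.36 = 8201.1347. Nearest integer: k = 8201.
Reconstructed level: -2.68 + 8201 × 5.36/32768 V = -1.3385278320 V.
Error = V_in − V_code = -1.3385058 − (-1.3385278320) = +22.0 µV.

+22.0 µV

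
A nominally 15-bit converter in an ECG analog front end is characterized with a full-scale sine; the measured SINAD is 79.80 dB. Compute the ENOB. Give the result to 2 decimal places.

12.96 bits

Inverting SNR = 6.02 N + 1.76: N_eff = (79.80 − 1.76)/6.02 = 12.9635.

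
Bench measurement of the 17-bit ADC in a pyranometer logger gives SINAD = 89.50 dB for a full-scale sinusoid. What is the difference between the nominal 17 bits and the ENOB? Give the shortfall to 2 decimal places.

N_eff = (89.50 − 1.76)/6.02 = 14.5748 bits.
Lost resolution: 17 − 14.5748 = 2.4252 bits.

2.43 bits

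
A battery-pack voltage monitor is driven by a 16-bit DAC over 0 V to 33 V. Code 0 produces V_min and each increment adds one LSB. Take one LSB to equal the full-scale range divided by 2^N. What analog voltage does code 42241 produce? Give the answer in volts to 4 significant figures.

21.27 V

Full-scale range = 33 V. LSB = 33 V / 2^16.
V_out = 0 + 42241 × (33/65536) V
      = 0 + 21.2700 = 21.2700 V.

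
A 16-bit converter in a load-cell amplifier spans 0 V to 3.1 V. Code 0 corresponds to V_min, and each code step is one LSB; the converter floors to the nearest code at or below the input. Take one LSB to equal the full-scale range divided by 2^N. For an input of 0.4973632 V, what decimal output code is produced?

10514

Full-scale range = 3.1 V. LSB = 3.1 V / 2^16 ≈ 47.30 µV.
(V_in − V_min) × 2^16/range = (0.4973632 − (0)) × 65536/3.1 = 10514.579.
Floor → code = 10514.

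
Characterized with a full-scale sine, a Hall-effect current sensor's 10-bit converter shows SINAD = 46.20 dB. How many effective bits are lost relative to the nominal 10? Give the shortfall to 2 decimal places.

ENOB = (SINAD − 1.76)/6.02 = (46.20 − 1.76)/6.02 = 7.3821 bits.
10 − 7.3821 = 2.62 bits below nominal.

2.62 bits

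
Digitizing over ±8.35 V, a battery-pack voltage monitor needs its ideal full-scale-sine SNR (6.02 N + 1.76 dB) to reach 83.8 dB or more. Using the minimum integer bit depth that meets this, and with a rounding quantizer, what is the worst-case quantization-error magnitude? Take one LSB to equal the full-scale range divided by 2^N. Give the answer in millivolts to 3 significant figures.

Full-scale range = 8.35 V − (-8.35 V) = 16.7 V.
Solving 6.02 N ≥ 83.8 − 1.76: N ≥ 13.628. Round up → N = 14.
Step size = 16.7/16384 V = 1.0193 mV.
Half an LSB is 0.510 mV.

0.510 mV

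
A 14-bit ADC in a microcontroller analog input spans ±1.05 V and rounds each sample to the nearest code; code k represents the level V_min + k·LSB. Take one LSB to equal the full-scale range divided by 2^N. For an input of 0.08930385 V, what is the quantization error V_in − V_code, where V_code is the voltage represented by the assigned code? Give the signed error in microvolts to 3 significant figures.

−33.3 µV

Range = 1.05 − (-1.05) = 2.1 V. LSB = 2.1 V / 2^14 ≈ 128.2 µV.
Position in LSBs: (0.08930385 − (-1.05)) × 16384/2.1 = 8888.7401; rounding gives k = 8889.
V_code = -1.05 + (8889/16384) × 2.1 = 0.089337158203 V.
V_in − V_code = 0.08930385 − (0.089337158203) = −33.3 µV.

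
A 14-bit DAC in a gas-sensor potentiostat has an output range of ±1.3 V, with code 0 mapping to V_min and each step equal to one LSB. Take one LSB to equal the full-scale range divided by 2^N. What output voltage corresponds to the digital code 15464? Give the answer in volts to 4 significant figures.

Full-scale range = 1.3 V − (-1.3 V) = 2.6 V. LSB = 2.6 V / 2^14.
V_out = V_min + code × LSB = -1.3 V + 15464 × 2.6 V / 16384
      = -1.3 + 2.45400 = 1.15400 V.

1.154 V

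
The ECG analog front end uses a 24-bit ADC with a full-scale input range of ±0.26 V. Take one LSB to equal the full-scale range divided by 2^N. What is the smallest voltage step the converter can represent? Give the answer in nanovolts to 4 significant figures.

Span: 0.26 V − (-0.26 V) = 0.52 V.
2^24 = 16777216 levels.
Step size = 0.52/16777216 V = 30.99 nV.

30.99 nV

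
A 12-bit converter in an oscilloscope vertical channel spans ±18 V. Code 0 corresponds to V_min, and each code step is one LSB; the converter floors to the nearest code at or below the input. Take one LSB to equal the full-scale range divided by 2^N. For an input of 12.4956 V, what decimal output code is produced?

Full-scale range = 18 V − (-18 V) = 36 V. LSB = 36 V / 2^12 ≈ 8.789 mV.
V_in − V_min = 12.4956 − (-18) = 30.4956 V.
Divide by LSB: 30.4956 × 4096/36 = 3469.7216.
Truncating gives code 3469.

3469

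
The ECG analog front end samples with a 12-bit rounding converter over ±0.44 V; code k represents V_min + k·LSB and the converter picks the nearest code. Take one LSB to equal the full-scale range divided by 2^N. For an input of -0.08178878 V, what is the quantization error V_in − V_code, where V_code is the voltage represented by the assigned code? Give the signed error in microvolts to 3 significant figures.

+66.7 µV

The full-scale span is 0.44 − (-0.44) = 0.88 V. LSB = 0.88 V / 2^12 ≈ 214.8 µV.
(V_in − V_min)/LSB = (-0.08178878 − (-0.44)) × 4096/0.88 = 1667.3104 → nearest code k = 1667.
V_code = -0.44 + (1667/4096) × 0.88 = -0.08185546875 V.
Error = V_in − V_code = -0.08178878 − (-0.08185546875) = +66.7 µV.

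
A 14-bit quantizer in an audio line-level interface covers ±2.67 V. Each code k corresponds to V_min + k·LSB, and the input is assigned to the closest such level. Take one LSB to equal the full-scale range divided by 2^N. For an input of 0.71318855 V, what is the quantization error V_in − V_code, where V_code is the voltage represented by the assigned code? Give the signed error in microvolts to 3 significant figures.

Full-scale range = 2.67 V − (-2.67 V) = 5.34 V. LSB = 5.34 V / 2^14 ≈ 325.9 µV.
Position in LSBs: (0.71318855 − (-2.67)) × 16384/5.34 = 10380.1800; rounding gives k = 10380.
Reconstructed level: -2.67 + 10380 × 5.34/16384 V = 0.71312988281 V.
e = 0.71318855 − (0.71312988281) = +58.7 µV.

+58.7 µV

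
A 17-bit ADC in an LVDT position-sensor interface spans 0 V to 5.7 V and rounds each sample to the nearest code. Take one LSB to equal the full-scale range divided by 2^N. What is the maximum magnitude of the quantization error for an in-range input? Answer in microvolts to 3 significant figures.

V_FS = 5.7 V.
Step size = 5.7/131072 V = 43.488 µV.
A rounding quantizer has |error| ≤ LSB/2 = 21.7 µV.

21.7 µV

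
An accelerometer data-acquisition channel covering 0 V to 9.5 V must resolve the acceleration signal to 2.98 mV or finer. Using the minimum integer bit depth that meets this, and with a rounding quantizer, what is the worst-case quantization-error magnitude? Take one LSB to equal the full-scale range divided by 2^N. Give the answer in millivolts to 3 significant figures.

1.16 mV

Span = 9.5 V.
9.5 V / 2.98 mV = 3188. Since 2^11 = 2048 and 2^12 = 4096, N = 12.
One LSB is 9.5 V / 4096 = 2.3193 mV.
Max error for round-to-nearest is LSB/2 = 1.16 mV.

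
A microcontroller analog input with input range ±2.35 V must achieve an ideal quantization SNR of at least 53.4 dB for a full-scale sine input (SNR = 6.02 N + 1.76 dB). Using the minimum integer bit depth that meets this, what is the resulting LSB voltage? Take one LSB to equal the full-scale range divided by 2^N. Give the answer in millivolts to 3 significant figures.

Span: 2.35 V − (-2.35 V) = 4.7 V.
Solving 6.02 N ≥ 53.4 − 1.76: N ≥ 8.578. Round up → N = 9.
One LSB is 4.7 V / 512 = 9.18 mV.

9.18 mV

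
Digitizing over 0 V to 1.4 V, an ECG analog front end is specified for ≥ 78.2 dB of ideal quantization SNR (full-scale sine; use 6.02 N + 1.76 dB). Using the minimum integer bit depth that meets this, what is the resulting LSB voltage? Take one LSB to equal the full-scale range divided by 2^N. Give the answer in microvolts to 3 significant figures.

171 µV

Range is 1.4 V.
6.02 N + 1.76 ≥ 78.2 gives N ≥ 12.698, so the minimum integer is 13.
LSB = 1.4 V / 2^13 = 171 µV.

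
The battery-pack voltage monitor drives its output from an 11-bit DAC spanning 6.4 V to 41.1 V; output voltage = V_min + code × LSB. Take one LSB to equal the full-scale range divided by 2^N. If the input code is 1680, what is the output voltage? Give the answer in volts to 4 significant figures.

The full-scale span is 41.1 − (6.4) = 34.7 V. LSB = 34.7 V / 2^11.
V_out = V_min + code × LSB = 6.4 V + 1680 × 34.7 V / 2048
      = 6.4 V + 28.4648 V = 34.8648 V.

34.86 V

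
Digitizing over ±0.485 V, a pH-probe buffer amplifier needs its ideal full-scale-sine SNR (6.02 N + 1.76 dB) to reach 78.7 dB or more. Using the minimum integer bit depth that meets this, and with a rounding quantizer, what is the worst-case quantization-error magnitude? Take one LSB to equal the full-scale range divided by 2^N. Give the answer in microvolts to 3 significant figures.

The full-scale span is 0.485 − (-0.485) = 0.97 V.
N ≥ (78.7 − 1.76)/6.02 = 12.781 → N_min = 13.
Step size = 0.97/8192 V = 118.41 µV.
Max error for round-to-nearest is LSB/2 = 59.2 µV.

59.2 µV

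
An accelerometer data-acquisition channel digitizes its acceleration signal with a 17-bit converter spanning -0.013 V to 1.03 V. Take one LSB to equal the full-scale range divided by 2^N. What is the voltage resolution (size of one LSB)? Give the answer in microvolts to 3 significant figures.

The full-scale span is 1.03 − (-0.013) = 1.043 V.
Number of codes = 2^17 = 131072.
One LSB is 1.043 V / 131072 = 7.96 µV.

7.96 µV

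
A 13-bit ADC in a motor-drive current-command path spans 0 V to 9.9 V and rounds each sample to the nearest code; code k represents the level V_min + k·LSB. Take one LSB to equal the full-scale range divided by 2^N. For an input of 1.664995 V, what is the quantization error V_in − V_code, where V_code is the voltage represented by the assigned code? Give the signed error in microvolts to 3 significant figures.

−313 µV

Span = 9.9 V. LSB = 9.9 V / 2^13 ≈ 1.208 mV.
(1.664995 − (0)) / LSB = 1.664995 × 8192/9.9 = 1377.7413. Nearest integer: k = 1378.
V_code = 0 + (1378/8192) × 9.9 = 1.665307617 V.
Error = V_in − V_code = 1.664995 − (1.665307617) = −313 µV.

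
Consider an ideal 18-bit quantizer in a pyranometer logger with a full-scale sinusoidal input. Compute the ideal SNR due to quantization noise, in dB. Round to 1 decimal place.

6.02(18) + 1.76 = 108.36 + 1.76 = 110.12 dB.

110.1 dB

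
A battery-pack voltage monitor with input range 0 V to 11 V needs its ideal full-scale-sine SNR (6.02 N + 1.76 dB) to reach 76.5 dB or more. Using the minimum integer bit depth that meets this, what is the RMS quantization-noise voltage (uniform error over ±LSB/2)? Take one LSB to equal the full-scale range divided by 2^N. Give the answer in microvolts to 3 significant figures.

388 µV

Span = 11 V.
Solving 6.02 N ≥ 76.5 − 1.76: N ≥ 12.415. Round up → N = 13.
One LSB is 11 V / 8192 = 1.3428 mV.
V_rms = LSB/√12 = 388 µV.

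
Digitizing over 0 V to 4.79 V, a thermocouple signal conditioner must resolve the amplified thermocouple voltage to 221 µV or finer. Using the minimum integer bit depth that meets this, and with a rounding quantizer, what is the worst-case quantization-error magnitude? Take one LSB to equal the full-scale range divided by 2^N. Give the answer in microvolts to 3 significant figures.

V_FS = 4.79 V.
Need 2^N ≥ 4.79 V / 221 µV = 21670 → N_min = 15.
One LSB is 4.79 V / 32768 = 146.18 µV.
Half an LSB is 73.1 µV.

73.1 µV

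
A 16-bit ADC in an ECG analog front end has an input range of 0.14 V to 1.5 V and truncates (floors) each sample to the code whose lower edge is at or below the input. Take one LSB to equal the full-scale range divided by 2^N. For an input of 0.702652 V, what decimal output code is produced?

27113

The full-scale span is 1.5 − (0.14) = 1.36 V. LSB = 1.36 V / 2^16 ≈ 20.75 µV.
code = ⌊(V_in − V_min)/LSB⌋ = ⌊(V_in − V_min) × 2^16 / range⌋
     = ⌊(0.702652 − (0.14)) × 65536 / 1.36⌋ = ⌊0.562652 × 65536/1.36⌋
     = ⌊27113.207⌋ = 27113.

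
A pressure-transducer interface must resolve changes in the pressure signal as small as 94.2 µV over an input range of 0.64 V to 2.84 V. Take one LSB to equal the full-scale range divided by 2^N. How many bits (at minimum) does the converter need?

15 bits

The full-scale span is 2.84 − (0.64) = 2.2 V.
Levels needed ≥ 2.2/94.2 µV = 23350. 2^15 = 32768 suffices, so N_min = 15.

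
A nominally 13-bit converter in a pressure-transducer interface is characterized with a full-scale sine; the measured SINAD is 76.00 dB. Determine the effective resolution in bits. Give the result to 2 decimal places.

12.33 bits

ENOB = (SINAD − 1.76) / 6.02 = (76.00 − 1.76) / 6.02 = 74.24 / 6.02 = 12.3322.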